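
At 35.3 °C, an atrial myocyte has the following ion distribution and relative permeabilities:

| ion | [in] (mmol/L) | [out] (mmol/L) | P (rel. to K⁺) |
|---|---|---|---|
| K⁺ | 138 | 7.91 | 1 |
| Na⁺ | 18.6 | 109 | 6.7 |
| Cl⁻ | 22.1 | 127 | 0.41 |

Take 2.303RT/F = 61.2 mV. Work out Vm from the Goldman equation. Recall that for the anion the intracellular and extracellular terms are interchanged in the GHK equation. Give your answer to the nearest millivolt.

23 mV

Vm = 61.2 · log₁₀[(Σ P·[cation]ₒ + Σ P·[anion]ᵢ) / (Σ P·[cation]ᵢ + Σ P·[anion]ₒ)]
Numerator = 1×7.91 + 6.7×109 + 0.41×22.1 = 747.3
Denominator = 1×138 + 6.7×18.6 + 0.41×127 = 314.7
Vm = 61.2 · log₁₀(2.3746) = 61.2 × (0.3756) = 22.99 mV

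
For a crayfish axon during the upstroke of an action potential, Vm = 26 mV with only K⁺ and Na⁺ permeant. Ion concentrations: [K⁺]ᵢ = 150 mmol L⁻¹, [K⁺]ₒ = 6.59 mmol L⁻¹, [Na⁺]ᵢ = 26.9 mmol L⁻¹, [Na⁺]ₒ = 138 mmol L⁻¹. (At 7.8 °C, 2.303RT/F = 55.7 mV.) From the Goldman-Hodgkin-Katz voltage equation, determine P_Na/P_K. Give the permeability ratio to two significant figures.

7.3

Let α = P_Na/P_K. GHK: Vm = 55.7·log₁₀[(Kₒ + α·Naₒ)/(Kᵢ + α·Naᵢ)].
10^(Vm/55.7) = 10^(26.0/55.7) = 2.9295
So 2.9295·(Kᵢ + α·Naᵢ) = Kₒ + α·Naₒ → α = (2.9295·150.0 − 6.59) / (138.0 − 2.9295·26.9)
α = (439.4 − 6.59) / (138.0 − 78.8) = 432.8/59.2 = 7.312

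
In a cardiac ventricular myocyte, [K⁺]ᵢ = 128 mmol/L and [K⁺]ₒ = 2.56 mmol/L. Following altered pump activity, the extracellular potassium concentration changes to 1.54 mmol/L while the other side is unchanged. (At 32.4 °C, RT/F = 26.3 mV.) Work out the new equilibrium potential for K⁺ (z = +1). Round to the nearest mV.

After the shift: [K⁺]_out = 1.54, [K⁺]_in = 128 mmol/L.
E_new = (26.3/1)·ln(1.54/128) = 26.30 · (-4.4202) = -116.25 mV

-116 mV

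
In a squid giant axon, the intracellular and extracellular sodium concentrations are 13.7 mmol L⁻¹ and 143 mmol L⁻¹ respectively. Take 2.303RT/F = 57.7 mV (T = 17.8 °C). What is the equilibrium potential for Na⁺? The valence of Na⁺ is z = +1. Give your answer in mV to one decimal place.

E = (57.7/z) · log₁₀([Na⁺]_out/[Na⁺]_in) with z = +1.
= (57.7/1) · log₁₀(143/13.7) = 57.70 · log₁₀(10.44)
= 57.70 · (1.0186) = 58.77 mV

58.8 mV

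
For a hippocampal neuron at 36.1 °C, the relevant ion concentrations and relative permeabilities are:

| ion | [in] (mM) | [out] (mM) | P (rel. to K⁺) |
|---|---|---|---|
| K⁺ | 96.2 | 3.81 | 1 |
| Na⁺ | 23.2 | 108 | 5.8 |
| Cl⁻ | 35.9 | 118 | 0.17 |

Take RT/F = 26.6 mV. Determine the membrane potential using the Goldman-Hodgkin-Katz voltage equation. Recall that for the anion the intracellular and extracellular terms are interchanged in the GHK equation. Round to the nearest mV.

25 mV

Vm = 26.6 · ln[(Σ P·[cation]ₒ + Σ P·[anion]ᵢ) / (Σ P·[cation]ᵢ + Σ P·[anion]ₒ)]
Numerator = 1×3.81 + 5.8×108 + 0.17×35.9 = 636.3
Denominator = 1×96.2 + 5.8×23.2 + 0.17×118 = 250.8
Vm = 26.6 · ln(2.5369) = 26.6 × (0.9310) = 24.76 mV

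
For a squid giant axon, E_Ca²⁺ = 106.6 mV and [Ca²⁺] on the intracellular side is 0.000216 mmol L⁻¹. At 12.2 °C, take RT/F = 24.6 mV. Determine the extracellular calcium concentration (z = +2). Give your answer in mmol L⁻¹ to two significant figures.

1.3 mmol L⁻¹

Nernst: E = (24.6/2) · ln([out]/[in]), so ln([out]/[in]) = 106.6 × 2 / 24.6 = 8.6667.
[out]/[in] = e^(8.6667) = 5806.
[out] = 5806 × 0.000216 = 1.254 mmol L⁻¹.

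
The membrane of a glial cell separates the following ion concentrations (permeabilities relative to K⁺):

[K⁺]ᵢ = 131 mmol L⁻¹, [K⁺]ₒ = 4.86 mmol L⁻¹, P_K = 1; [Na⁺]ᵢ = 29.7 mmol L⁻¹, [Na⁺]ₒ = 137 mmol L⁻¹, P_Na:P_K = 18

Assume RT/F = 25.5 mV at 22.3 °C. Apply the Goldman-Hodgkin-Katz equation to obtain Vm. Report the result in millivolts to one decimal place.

33.4 mV

Vm = 25.5 · ln[(Σ P·[cation]ₒ + Σ P·[anion]ᵢ) / (Σ P·[cation]ᵢ + Σ P·[anion]ₒ)]
Numerator = 1×4.86 + 18×137 = 2471
Denominator = 1×131 + 18×29.7 = 665.6
Vm = 25.5 · ln(3.7122) = 25.5 × (1.3116) = 33.45 mV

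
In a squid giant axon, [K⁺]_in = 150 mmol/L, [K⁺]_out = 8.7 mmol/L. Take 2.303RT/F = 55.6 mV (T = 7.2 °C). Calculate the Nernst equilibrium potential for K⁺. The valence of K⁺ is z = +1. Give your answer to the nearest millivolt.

-69 mV

E = (55.6/z) · log₁₀([K⁺]_out/[K⁺]_in) with z = +1.
= (55.6/1) · log₁₀(8.7/150) = 55.60 · log₁₀(0.058)
= 55.60 · (-1.2366) = -68.75 mV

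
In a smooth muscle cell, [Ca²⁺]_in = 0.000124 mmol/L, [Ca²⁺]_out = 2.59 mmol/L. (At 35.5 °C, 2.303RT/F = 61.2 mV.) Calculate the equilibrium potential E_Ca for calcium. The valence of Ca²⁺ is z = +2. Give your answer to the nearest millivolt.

E = (61.2/z) · log₁₀([Ca²⁺]_out/[Ca²⁺]_in) with z = +2.
= (61.2/2) · log₁₀(2.59/0.000124) = 30.60 · log₁₀(2.089e+04)
= 30.60 · (4.3199) = 132.19 mV

132 mV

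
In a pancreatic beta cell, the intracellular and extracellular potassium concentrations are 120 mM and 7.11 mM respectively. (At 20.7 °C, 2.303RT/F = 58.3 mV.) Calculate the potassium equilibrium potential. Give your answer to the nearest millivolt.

-72 mV

E = (58.3/z) · log₁₀([K⁺]_out/[K⁺]_in) with z = +1.
= (58.3/1) · log₁₀(7.11/120) = 58.30 · log₁₀(0.05925)
= 58.30 · (-1.2273) = -71.55 mV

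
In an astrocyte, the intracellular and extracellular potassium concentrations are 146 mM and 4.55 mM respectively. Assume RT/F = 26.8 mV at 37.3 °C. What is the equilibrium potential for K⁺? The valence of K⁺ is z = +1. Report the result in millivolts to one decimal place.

E = (26.8/z) · ln([K⁺]_out/[K⁺]_in) with z = +1.
= (26.8/1) · ln(4.55/146) = 26.80 · ln(0.03116)
= 26.80 · (-3.4685) = -92.96 mV

-93.0 mV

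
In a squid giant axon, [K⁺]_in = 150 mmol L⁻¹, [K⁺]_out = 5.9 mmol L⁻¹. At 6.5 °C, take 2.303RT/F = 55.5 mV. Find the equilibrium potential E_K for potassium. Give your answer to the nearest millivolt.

-78 mV

E = (55.5/z) · log₁₀([K⁺]_out/[K⁺]_in) with z = +1.
= (55.5/1) · log₁₀(5.9/150) = 55.50 · log₁₀(0.03933)
= 55.50 · (-1.4052) = -77.99 mV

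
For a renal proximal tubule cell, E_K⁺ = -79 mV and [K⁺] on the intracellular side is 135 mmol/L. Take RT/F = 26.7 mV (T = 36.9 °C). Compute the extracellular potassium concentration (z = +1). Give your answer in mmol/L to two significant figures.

Nernst: E = (26.7/1) · ln([out]/[in]), so ln([out]/[in]) = -79.0 × 1 / 26.7 = -2.9588.
[out]/[in] = e^(-2.9588) = 0.05188.
[out] = 0.05188 × 135 = 7.004 mmol/L.

7.0 mmol/L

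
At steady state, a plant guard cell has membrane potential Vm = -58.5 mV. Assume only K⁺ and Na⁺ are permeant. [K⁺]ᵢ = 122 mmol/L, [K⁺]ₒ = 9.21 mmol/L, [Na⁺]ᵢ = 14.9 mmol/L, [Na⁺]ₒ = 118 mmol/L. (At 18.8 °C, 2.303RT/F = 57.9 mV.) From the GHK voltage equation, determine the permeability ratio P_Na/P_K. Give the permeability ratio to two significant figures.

Let α = P_Na/P_K. GHK: Vm = 57.9·log₁₀[(Kₒ + α·Naₒ)/(Kᵢ + α·Naᵢ)].
10^(Vm/57.9) = 10^(-58.5/57.9) = 0.097642
So 0.097642·(Kᵢ + α·Naᵢ) = Kₒ + α·Naₒ → α = (0.097642·122.0 − 9.21) / (118.0 − 0.097642·14.9)
α = (11.91 − 9.21) / (118.0 − 1.455) = 2.702/116.5 = 0.02319

0.023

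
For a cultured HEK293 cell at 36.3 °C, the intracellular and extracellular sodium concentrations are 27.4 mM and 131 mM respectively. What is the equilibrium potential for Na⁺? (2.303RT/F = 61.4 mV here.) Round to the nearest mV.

42 mV

E = (61.4/z) · log₁₀([Na⁺]_out/[Na⁺]_in) with z = +1.
= (61.4/1) · log₁₀(131/27.4) = 61.40 · log₁₀(4.781)
= 61.40 · (0.6795) = 41.72 mV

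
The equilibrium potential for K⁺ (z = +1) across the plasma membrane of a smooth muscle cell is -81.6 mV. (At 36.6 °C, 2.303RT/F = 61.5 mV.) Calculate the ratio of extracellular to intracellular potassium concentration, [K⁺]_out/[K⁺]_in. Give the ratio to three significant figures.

log₁₀([out]/[in]) = E·z/(61.5) = -81.6 × 1 / 61.5 = -1.3268
[out]/[in] = 10^(-1.3268) = 0.04712

0.0471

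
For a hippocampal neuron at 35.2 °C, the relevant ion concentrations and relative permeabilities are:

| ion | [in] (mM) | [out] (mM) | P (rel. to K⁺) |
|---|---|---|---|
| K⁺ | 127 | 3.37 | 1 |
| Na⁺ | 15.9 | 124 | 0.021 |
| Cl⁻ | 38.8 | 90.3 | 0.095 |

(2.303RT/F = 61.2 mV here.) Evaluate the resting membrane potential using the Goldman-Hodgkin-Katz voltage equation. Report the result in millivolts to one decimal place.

-70.3 mV

Vm = 61.2 · log₁₀[(Σ P·[cation]ₒ + Σ P·[anion]ᵢ) / (Σ P·[cation]ᵢ + Σ P·[anion]ₒ)]
Numerator = 1×3.37 + 0.021×124 + 0.095×38.8 = 9.66
Denominator = 1×127 + 0.021×15.9 + 0.095×90.3 = 135.9
Vm = 61.2 · log₁₀(0.071075) = 61.2 × (-1.1483) = -70.27 mV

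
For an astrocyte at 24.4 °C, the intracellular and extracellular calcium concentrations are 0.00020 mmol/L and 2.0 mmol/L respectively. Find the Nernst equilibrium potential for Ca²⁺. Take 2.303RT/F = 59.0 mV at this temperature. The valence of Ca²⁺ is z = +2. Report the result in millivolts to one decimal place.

118.0 mV

E = (59.0/z) · log₁₀([Ca²⁺]_out/[Ca²⁺]_in) with z = +2.
= (59.0/2) · log₁₀(2.0/0.00020) = 29.50 · log₁₀(1e+04)
= 29.50 · (4.0000) = 118.00 mV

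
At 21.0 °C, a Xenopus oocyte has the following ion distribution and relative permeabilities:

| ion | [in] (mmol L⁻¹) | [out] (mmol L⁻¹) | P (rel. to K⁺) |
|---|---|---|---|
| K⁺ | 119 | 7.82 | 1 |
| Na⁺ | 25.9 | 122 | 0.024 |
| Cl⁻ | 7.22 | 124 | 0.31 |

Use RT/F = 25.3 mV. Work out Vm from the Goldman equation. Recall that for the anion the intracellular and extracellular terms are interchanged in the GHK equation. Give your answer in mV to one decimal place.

-63.2 mV

Vm = 25.3 · ln[(Σ P·[cation]ₒ + Σ P·[anion]ᵢ) / (Σ P·[cation]ᵢ + Σ P·[anion]ₒ)]
Numerator = 1×7.82 + 0.024×122 + 0.31×7.22 = 12.99
Denominator = 1×119 + 0.024×25.9 + 0.31×124 = 158.1
Vm = 25.3 · ln(0.082159) = 25.3 × (-2.4991) = -63.23 mV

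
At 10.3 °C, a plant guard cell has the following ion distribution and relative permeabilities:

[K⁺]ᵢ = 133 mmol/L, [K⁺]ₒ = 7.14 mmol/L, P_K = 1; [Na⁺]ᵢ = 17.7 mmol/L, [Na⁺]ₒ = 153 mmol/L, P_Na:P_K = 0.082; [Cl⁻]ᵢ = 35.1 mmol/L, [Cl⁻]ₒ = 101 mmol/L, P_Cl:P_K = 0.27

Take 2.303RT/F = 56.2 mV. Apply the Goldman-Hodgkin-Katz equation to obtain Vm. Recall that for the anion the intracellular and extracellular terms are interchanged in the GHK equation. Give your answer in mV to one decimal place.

-41.8 mV

Vm = 56.2 · log₁₀[(Σ P·[cation]ₒ + Σ P·[anion]ᵢ) / (Σ P·[cation]ᵢ + Σ P·[anion]ₒ)]
Numerator = 1×7.14 + 0.082×153 + 0.27×35.1 = 29.16
Denominator = 1×133 + 0.082×17.7 + 0.27×101 = 161.7
Vm = 56.2 · log₁₀(0.18033) = 56.2 × (-0.7439) = -41.81 mV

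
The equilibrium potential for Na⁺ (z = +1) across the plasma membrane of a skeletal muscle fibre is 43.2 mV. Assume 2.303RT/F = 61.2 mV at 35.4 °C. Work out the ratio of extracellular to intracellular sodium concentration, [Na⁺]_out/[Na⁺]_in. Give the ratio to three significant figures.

5.08

log₁₀([out]/[in]) = E·z/(61.2) = 43.2 × 1 / 61.2 = 0.7059
[out]/[in] = 10^(0.7059) = 5.08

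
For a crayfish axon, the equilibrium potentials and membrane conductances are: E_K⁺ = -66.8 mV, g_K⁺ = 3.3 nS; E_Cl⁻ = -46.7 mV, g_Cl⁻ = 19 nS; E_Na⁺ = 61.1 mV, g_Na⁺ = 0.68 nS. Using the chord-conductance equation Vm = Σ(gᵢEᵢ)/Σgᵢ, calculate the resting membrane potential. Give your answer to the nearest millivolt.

Σ gᵢEᵢ = 3.3·(-66.8) + 19·(-46.7) + 0.68·(61.1) = -1066.19
Σ gᵢ = 3.3 + 19 + 0.68 = 22.98
Vm = -1066.19 / 22.98 = -46.40 mV

-46 mV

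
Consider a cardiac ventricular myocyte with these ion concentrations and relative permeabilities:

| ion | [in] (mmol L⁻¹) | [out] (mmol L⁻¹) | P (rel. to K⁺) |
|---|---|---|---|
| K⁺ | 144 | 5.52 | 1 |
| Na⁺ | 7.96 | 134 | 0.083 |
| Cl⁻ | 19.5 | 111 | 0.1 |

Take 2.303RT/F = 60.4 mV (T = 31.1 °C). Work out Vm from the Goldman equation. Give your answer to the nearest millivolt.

Vm = 60.4 · log₁₀[(Σ P·[cation]ₒ + Σ P·[anion]ᵢ) / (Σ P·[cation]ᵢ + Σ P·[anion]ₒ)]
Numerator = 1×5.52 + 0.083×134 + 0.1×19.5 = 18.59
Denominator = 1×144 + 0.083×7.96 + 0.1×111 = 155.8
Vm = 60.4 · log₁₀(0.11936) = 60.4 × (-0.9231) = -55.76 mV

-56 mV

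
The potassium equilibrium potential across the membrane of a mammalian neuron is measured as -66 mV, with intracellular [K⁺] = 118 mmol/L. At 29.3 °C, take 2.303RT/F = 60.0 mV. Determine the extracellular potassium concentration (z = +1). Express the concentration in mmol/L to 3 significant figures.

9.37 mmol/L

Nernst: E = (60.0/1) · log₁₀([out]/[in]), so log₁₀([out]/[in]) = -66.0 × 1 / 60.0 = -1.1000.
[out]/[in] = 10^(-1.1000) = 0.07943.
[out] = 0.07943 × 118 = 9.373 mmol/L.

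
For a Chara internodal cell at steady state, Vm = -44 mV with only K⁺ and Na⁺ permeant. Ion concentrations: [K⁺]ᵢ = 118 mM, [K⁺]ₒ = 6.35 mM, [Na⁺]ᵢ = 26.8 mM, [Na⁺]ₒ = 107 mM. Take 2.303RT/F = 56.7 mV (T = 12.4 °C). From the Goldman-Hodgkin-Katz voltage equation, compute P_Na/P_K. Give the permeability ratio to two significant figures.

Let α = P_Na/P_K. GHK: Vm = 56.7·log₁₀[(Kₒ + α·Naₒ)/(Kᵢ + α·Naᵢ)].
10^(Vm/56.7) = 10^(-44.0/56.7) = 0.16749
So 0.16749·(Kᵢ + α·Naᵢ) = Kₒ + α·Naₒ → α = (0.16749·118.0 − 6.35) / (107.0 − 0.16749·26.8)
α = (19.76 − 6.35) / (107.0 − 4.489) = 13.41/102.5 = 0.1309

0.13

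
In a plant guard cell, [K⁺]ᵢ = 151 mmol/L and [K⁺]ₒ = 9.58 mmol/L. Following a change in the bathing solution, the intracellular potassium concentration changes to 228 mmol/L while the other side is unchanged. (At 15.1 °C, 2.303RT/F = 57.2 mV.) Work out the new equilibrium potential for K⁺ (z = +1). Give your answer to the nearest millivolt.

-79 mV

After the shift: [K⁺]_out = 9.58, [K⁺]_in = 228 mmol/L.
E_new = (57.2/1)·log₁₀(9.58/228) = 57.20 · (-1.3766) = -78.74 mV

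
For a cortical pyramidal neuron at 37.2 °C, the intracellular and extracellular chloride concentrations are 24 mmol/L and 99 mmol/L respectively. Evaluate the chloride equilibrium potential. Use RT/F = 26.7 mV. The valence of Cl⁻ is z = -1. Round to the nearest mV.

E = (26.7/z) · ln([Cl⁻]_out/[Cl⁻]_in) with z = -1.
For an anion, dividing by z = -1 reverses the sign.
= (26.7/-1) · ln(99/24) = -26.70 · ln(4.125)
= -26.70 · (1.4171) = -37.84 mV

-38 mV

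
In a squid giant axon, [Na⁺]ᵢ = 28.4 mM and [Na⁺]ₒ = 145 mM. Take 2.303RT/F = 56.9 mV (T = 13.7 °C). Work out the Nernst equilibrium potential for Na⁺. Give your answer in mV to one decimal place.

40.3 mV

E = (56.9/z) · log₁₀([Na⁺]_out/[Na⁺]_in) with z = +1.
= (56.9/1) · log₁₀(145/28.4) = 56.90 · log₁₀(5.106)
= 56.90 · (0.7080) = 40.29 mV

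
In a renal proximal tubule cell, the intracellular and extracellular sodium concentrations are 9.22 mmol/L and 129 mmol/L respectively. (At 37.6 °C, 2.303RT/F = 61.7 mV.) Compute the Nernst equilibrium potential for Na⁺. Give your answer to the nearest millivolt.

E = (61.7/z) · log₁₀([Na⁺]_out/[Na⁺]_in) with z = +1.
= (61.7/1) · log₁₀(129/9.22) = 61.70 · log₁₀(13.99)
= 61.70 · (1.1459) = 70.70 mV

71 mV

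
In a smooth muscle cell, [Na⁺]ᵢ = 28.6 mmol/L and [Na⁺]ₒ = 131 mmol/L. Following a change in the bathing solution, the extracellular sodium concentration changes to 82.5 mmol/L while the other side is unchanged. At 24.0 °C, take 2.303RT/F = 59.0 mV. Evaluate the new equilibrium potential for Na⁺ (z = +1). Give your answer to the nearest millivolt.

After the shift: [Na⁺]_out = 82.5, [Na⁺]_in = 28.6 mmol/L.
E_new = (59.0/1)·log₁₀(82.5/28.6) = 59.00 · (0.4601) = 27.15 mV

27 mV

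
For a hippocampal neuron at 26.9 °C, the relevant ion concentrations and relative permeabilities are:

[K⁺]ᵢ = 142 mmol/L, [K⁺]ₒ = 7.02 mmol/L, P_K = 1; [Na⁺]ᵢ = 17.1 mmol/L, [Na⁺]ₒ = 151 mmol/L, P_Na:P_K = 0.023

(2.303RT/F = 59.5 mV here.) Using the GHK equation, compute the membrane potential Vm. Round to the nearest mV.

-67 mV

Vm = 59.5 · log₁₀[(Σ P·[cation]ₒ + Σ P·[anion]ᵢ) / (Σ P·[cation]ᵢ + Σ P·[anion]ₒ)]
Numerator = 1×7.02 + 0.023×151 = 10.49
Denominator = 1×142 + 0.023×17.1 = 142.4
Vm = 59.5 · log₁₀(0.07369) = 59.5 × (-1.1326) = -67.39 mV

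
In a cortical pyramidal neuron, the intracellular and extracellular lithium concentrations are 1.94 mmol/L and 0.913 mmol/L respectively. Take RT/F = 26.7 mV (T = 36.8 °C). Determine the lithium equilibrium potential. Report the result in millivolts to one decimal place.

E = (26.7/z) · ln([Li⁺]_out/[Li⁺]_in) with z = +1.
= (26.7/1) · ln(0.913/1.94) = 26.70 · ln(0.4706)
= 26.70 · (-0.7537) = -20.12 mV

-20.1 mV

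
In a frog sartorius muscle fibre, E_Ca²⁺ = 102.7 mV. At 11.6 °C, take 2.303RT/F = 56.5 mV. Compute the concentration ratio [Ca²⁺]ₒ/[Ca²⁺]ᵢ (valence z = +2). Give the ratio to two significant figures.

4300

log₁₀([out]/[in]) = E·z/(56.5) = 102.7 × 2 / 56.5 = 3.6354
[out]/[in] = 10^(3.6354) = 4319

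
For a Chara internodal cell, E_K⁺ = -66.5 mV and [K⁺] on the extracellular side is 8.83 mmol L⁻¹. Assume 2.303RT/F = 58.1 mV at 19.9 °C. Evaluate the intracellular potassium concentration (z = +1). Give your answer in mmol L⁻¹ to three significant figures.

123 mmol L⁻¹

Nernst: E = (58.1/1) · log₁₀([out]/[in]), so log₁₀([out]/[in]) = -66.5 × 1 / 58.1 = -1.1446.
[out]/[in] = 10^(-1.1446) = 0.07168.
[in] = 8.83 / 0.07168 = 123.2 mmol L⁻¹.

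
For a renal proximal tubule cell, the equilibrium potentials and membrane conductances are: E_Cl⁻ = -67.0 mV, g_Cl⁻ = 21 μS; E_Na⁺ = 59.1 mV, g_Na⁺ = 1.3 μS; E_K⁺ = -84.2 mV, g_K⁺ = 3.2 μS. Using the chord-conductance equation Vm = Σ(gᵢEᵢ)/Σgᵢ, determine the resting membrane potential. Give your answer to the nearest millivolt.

-63 mV

Σ gᵢEᵢ = 21·(-67.0) + 1.3·(59.1) + 3.2·(-84.2) = -1599.61
Σ gᵢ = 21 + 1.3 + 3.2 = 25.5
Vm = -1599.61 / 25.5 = -62.73 mV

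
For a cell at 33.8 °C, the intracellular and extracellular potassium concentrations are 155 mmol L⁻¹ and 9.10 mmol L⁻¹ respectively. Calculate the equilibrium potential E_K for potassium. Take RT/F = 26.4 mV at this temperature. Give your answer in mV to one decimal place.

-74.8 mV

E = (26.4/z) · ln([K⁺]_out/[K⁺]_in) with z = +1.
= (26.4/1) · ln(9.10/155) = 26.40 · ln(0.05871)
= 26.40 · (-2.8352) = -74.85 mV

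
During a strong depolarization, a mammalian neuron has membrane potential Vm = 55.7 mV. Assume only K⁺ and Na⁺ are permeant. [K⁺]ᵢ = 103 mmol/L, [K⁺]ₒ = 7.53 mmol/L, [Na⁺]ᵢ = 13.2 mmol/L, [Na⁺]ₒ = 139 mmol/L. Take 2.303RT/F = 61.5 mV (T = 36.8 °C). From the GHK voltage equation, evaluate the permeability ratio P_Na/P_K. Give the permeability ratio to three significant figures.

Let α = P_Na/P_K. GHK: Vm = 61.5·log₁₀[(Kₒ + α·Naₒ)/(Kᵢ + α·Naᵢ)].
10^(Vm/61.5) = 10^(55.7/61.5) = 8.0481
So 8.0481·(Kᵢ + α·Naᵢ) = Kₒ + α·Naₒ → α = (8.0481·103.0 − 7.53) / (139.0 − 8.0481·13.2)
α = (828.9 − 7.53) / (139.0 − 106.2) = 821.4/32.77 = 25.07

25.1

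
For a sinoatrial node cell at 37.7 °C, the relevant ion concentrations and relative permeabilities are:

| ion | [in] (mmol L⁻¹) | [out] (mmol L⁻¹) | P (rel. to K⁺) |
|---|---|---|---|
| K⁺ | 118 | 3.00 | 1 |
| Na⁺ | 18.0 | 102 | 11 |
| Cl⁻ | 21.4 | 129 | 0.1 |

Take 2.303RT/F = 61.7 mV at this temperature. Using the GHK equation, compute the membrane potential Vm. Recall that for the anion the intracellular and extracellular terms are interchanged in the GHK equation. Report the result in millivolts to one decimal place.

Vm = 61.7 · log₁₀[(Σ P·[cation]ₒ + Σ P·[anion]ᵢ) / (Σ P·[cation]ᵢ + Σ P·[anion]ₒ)]
Numerator = 1×3.00 + 11×102 + 0.1×21.4 = 1127
Denominator = 1×118 + 11×18.0 + 0.1×129 = 328.9
Vm = 61.7 · log₁₀(3.427) = 61.7 × (0.5349) = 33.00 mV

33.0 mV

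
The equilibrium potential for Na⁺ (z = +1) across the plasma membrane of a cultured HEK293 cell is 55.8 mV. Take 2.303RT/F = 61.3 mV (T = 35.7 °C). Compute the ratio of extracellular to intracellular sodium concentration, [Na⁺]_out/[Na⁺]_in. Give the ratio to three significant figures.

log₁₀([out]/[in]) = E·z/(61.3) = 55.8 × 1 / 61.3 = 0.9103
[out]/[in] = 10^(0.9103) = 8.133

8.13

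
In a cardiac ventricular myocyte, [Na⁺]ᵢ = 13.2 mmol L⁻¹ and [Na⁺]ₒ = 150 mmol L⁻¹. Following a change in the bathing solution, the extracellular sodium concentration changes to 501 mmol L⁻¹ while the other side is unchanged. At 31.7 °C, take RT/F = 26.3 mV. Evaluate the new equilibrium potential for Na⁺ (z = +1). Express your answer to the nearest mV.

After the shift: [Na⁺]_out = 501, [Na⁺]_in = 13.2 mmol L⁻¹.
E_new = (26.3/1)·ln(501/13.2) = 26.30 · (3.6364) = 95.64 mV

96 mV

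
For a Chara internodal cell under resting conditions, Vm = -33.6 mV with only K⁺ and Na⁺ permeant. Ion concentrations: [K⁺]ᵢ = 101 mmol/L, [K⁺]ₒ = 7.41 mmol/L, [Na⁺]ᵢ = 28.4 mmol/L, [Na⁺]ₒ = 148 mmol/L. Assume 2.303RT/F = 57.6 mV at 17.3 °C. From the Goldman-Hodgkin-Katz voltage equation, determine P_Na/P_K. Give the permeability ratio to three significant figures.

0.135

Let α = P_Na/P_K. GHK: Vm = 57.6·log₁₀[(Kₒ + α·Naₒ)/(Kᵢ + α·Naᵢ)].
10^(Vm/57.6) = 10^(-33.6/57.6) = 0.26102
So 0.26102·(Kᵢ + α·Naᵢ) = Kₒ + α·Naₒ → α = (0.26102·101.0 − 7.41) / (148.0 − 0.26102·28.4)
α = (26.36 − 7.41) / (148.0 − 7.413) = 18.95/140.6 = 0.1348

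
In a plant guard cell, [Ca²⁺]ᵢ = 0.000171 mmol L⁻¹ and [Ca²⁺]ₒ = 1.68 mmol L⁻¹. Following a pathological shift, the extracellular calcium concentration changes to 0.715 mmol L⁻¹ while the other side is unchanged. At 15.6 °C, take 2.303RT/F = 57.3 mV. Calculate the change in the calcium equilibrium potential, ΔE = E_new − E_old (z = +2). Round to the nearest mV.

-11 mV

E_old = (57.3/2)·log₁₀(1.68/0.000171) = 114.38 mV
E_new = (57.3/2)·log₁₀(0.715/0.000171) = 103.75 mV
ΔE = 103.75 − (114.38) = -10.63 mV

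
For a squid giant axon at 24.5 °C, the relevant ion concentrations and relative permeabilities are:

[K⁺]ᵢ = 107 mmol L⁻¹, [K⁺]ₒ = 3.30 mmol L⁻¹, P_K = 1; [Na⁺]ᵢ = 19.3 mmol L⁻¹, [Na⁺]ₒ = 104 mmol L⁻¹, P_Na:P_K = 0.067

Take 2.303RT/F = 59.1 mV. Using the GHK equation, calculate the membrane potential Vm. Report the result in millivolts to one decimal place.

Vm = 59.1 · log₁₀[(Σ P·[cation]ₒ + Σ P·[anion]ᵢ) / (Σ P·[cation]ᵢ + Σ P·[anion]ₒ)]
Numerator = 1×3.30 + 0.067×104 = 10.27
Denominator = 1×107 + 0.067×19.3 = 108.3
Vm = 59.1 · log₁₀(0.094817) = 59.1 × (-1.0231) = -60.47 mV

-60.5 mV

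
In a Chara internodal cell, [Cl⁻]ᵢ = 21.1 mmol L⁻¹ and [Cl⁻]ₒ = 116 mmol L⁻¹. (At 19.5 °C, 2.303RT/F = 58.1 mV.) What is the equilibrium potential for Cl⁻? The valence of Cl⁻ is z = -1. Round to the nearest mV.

-43 mV

E = (58.1/z) · log₁₀([Cl⁻]_out/[Cl⁻]_in) with z = -1.
For an anion, dividing by z = -1 reverses the sign.
= (58.1/-1) · log₁₀(116/21.1) = -58.10 · log₁₀(5.498)
= -58.10 · (0.7402) = -43.00 mV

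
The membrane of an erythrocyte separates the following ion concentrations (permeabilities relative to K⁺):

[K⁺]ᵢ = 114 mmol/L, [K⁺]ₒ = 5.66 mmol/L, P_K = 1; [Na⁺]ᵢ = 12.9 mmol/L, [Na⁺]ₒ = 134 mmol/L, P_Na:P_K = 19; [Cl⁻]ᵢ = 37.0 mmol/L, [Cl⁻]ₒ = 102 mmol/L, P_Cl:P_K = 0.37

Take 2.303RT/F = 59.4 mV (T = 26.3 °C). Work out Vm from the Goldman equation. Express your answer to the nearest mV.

48 mV

Vm = 59.4 · log₁₀[(Σ P·[cation]ₒ + Σ P·[anion]ᵢ) / (Σ P·[cation]ᵢ + Σ P·[anion]ₒ)]
Numerator = 1×5.66 + 19×134 + 0.37×37.0 = 2565
Denominator = 1×114 + 19×12.9 + 0.37×102 = 396.8
Vm = 59.4 · log₁₀(6.4644) = 59.4 × (0.8105) = 48.15 mV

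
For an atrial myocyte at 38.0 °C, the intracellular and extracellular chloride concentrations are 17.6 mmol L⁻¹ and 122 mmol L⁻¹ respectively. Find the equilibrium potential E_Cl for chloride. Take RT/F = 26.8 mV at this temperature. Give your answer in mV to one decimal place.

E = (26.8/z) · ln([Cl⁻]_out/[Cl⁻]_in) with z = -1.
For an anion, dividing by z = -1 reverses the sign.
= (26.8/-1) · ln(122/17.6) = -26.80 · ln(6.932)
= -26.80 · (1.9361) = -51.89 mV

-51.9 mV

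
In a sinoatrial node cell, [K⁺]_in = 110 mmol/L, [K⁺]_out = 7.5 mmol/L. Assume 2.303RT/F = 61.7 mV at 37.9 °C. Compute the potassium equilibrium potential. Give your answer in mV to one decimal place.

-72.0 mV

E = (61.7/z) · log₁₀([K⁺]_out/[K⁺]_in) with z = +1.
= (61.7/1) · log₁₀(7.5/110) = 61.70 · log₁₀(0.06818)
= 61.70 · (-1.1663) = -71.96 mV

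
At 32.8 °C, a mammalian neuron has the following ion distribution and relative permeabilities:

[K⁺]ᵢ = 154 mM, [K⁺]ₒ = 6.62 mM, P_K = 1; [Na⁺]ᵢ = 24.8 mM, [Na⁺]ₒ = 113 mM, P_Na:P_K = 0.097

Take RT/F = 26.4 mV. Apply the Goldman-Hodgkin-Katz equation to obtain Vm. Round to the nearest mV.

Vm = 26.4 · ln[(Σ P·[cation]ₒ + Σ P·[anion]ᵢ) / (Σ P·[cation]ᵢ + Σ P·[anion]ₒ)]
Numerator = 1×6.62 + 0.097×113 = 17.58
Denominator = 1×154 + 0.097×24.8 = 156.4
Vm = 26.4 · ln(0.11241) = 26.4 × (-2.1856) = -57.70 mV

-58 mV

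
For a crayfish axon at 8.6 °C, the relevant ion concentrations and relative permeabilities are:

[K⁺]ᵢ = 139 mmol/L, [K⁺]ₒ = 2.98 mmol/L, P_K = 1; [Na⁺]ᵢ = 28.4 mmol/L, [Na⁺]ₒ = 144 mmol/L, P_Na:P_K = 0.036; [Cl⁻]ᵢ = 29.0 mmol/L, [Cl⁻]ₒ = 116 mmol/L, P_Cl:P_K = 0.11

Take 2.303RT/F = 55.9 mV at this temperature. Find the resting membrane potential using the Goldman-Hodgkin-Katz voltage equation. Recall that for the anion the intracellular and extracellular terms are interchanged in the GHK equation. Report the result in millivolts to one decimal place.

Vm = 55.9 · log₁₀[(Σ P·[cation]ₒ + Σ P·[anion]ᵢ) / (Σ P·[cation]ᵢ + Σ P·[anion]ₒ)]
Numerator = 1×2.98 + 0.036×144 + 0.11×29.0 = 11.35
Denominator = 1×139 + 0.036×28.4 + 0.11×116 = 152.8
Vm = 55.9 · log₁₀(0.074315) = 55.9 × (-1.1289) = -63.11 mV

-63.1 mV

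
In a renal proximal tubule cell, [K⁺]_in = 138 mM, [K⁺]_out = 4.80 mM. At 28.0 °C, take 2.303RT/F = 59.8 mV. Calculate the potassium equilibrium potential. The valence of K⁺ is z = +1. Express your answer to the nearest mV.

E = (59.8/z) · log₁₀([K⁺]_out/[K⁺]_in) with z = +1.
= (59.8/1) · log₁₀(4.80/138) = 59.80 · log₁₀(0.03478)
= 59.80 · (-1.4586) = -87.23 mV

-87 mV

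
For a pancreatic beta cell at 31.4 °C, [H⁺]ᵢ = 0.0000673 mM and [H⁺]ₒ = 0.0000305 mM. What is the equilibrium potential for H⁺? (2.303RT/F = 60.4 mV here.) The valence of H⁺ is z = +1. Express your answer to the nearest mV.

E = (60.4/z) · log₁₀([H⁺]_out/[H⁺]_in) with z = +1.
= (60.4/1) · log₁₀(0.0000305/0.0000673) = 60.40 · log₁₀(0.4532)
= 60.40 · (-0.3437) = -20.76 mV

-21 mV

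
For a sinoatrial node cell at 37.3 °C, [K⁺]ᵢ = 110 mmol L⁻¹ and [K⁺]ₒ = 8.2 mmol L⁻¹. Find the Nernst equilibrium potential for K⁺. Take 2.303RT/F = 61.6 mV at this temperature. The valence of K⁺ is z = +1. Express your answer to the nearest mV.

-69 mV

E = (61.6/z) · log₁₀([K⁺]_out/[K⁺]_in) with z = +1.
= (61.6/1) · log₁₀(8.2/110) = 61.60 · log₁₀(0.07455)
= 61.60 · (-1.1276) = -69.46 mV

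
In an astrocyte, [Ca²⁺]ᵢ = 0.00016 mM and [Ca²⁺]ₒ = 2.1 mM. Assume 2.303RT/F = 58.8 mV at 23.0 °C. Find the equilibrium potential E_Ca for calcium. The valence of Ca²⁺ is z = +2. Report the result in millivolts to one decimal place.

121.1 mV

E = (58.8/z) · log₁₀([Ca²⁺]_out/[Ca²⁺]_in) with z = +2.
= (58.8/2) · log₁₀(2.1/0.00016) = 29.40 · log₁₀(1.312e+04)
= 29.40 · (4.1181) = 121.07 mV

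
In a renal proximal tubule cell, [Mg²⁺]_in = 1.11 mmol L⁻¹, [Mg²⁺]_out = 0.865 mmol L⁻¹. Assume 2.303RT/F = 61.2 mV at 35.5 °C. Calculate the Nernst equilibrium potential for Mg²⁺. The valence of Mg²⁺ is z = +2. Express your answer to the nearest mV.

E = (61.2/z) · log₁₀([Mg²⁺]_out/[Mg²⁺]_in) with z = +2.
= (61.2/2) · log₁₀(0.865/1.11) = 30.60 · log₁₀(0.7793)
= 30.60 · (-0.1083) = -3.31 mV

-3 mV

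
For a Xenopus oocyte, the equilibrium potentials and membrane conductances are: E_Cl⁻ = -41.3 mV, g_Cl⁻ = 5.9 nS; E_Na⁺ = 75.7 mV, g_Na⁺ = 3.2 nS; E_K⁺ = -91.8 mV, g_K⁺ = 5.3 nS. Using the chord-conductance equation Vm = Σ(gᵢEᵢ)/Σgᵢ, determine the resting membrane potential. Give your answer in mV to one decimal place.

Σ gᵢEᵢ = 5.9·(-41.3) + 3.2·(75.7) + 5.3·(-91.8) = -487.97
Σ gᵢ = 5.9 + 3.2 + 5.3 = 14.4
Vm = -487.97 / 14.4 = -33.89 mV

-33.9 mV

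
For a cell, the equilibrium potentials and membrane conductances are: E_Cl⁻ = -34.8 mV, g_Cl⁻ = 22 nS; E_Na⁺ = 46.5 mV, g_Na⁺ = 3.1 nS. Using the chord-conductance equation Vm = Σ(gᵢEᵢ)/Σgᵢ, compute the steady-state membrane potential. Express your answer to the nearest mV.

-25 mV

Σ gᵢEᵢ = 22·(-34.8) + 3.1·(46.5) = -621.45
Σ gᵢ = 22 + 3.1 = 25.1
Vm = -621.45 / 25.1 = -24.76 mV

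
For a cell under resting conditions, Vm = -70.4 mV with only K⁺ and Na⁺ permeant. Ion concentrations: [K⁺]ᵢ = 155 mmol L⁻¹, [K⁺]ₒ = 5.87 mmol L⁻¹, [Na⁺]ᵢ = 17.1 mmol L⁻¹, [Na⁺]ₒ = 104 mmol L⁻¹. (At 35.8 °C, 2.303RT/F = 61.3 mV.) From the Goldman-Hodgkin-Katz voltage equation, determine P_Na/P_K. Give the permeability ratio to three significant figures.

Let α = P_Na/P_K. GHK: Vm = 61.3·log₁₀[(Kₒ + α·Naₒ)/(Kᵢ + α·Naᵢ)].
10^(Vm/61.3) = 10^(-70.4/61.3) = 0.071048
So 0.071048·(Kᵢ + α·Naᵢ) = Kₒ + α·Naₒ → α = (0.071048·155.0 − 5.87) / (104.0 − 0.071048·17.1)
α = (11.01 − 5.87) / (104.0 − 1.215) = 5.142/102.8 = 0.05003

0.0500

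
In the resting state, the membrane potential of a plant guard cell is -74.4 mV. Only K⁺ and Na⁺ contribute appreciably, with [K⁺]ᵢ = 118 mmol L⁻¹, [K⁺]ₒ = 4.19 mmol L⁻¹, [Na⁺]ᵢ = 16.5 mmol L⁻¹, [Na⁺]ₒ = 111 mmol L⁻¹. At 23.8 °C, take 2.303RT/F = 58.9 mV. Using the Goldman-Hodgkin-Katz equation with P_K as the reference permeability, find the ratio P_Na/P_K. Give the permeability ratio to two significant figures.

Let α = P_Na/P_K. GHK: Vm = 58.9·log₁₀[(Kₒ + α·Naₒ)/(Kᵢ + α·Naᵢ)].
10^(Vm/58.9) = 10^(-74.4/58.9) = 0.054556
So 0.054556·(Kᵢ + α·Naᵢ) = Kₒ + α·Naₒ → α = (0.054556·118.0 − 4.19) / (111.0 − 0.054556·16.5)
α = (6.438 − 4.19) / (111.0 − 0.9002) = 2.248/110.1 = 0.02041

0.020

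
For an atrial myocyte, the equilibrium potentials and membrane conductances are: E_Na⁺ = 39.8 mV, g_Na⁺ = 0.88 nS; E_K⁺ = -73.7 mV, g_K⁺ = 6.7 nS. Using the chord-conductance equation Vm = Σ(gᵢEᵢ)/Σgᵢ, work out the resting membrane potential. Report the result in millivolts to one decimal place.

-60.5 mV

Σ gᵢEᵢ = 0.88·(39.8) + 6.7·(-73.7) = -458.77
Σ gᵢ = 0.88 + 6.7 = 7.58
Vm = -458.77 / 7.58 = -60.52 mV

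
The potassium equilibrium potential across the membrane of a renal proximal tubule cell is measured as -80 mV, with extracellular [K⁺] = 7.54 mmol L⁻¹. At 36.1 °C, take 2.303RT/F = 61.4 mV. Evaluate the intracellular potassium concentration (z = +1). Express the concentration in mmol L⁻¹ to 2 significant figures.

Nernst: E = (61.4/1) · log₁₀([out]/[in]), so log₁₀([out]/[in]) = -80.0 × 1 / 61.4 = -1.3029.
[out]/[in] = 10^(-1.3029) = 0.04978.
[in] = 7.54 / 0.04978 = 151.5 mmol L⁻¹.

150 mmol L⁻¹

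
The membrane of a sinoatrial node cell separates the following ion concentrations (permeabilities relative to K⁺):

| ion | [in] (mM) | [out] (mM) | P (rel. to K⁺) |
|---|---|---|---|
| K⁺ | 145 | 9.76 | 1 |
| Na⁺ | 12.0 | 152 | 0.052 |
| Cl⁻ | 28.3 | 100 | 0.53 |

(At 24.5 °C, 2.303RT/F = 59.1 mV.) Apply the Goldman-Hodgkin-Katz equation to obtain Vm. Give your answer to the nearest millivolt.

-46 mV

Vm = 59.1 · log₁₀[(Σ P·[cation]ₒ + Σ P·[anion]ᵢ) / (Σ P·[cation]ᵢ + Σ P·[anion]ₒ)]
Numerator = 1×9.76 + 0.052×152 + 0.53×28.3 = 32.66
Denominator = 1×145 + 0.052×12.0 + 0.53×100 = 198.6
Vm = 59.1 · log₁₀(0.16445) = 59.1 × (-0.7840) = -46.33 mV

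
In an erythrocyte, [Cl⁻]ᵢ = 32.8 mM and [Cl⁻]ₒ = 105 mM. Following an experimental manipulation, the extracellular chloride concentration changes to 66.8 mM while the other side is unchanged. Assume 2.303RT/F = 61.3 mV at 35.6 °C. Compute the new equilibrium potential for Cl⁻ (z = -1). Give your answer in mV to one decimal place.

After the shift: [Cl⁻]_out = 66.8, [Cl⁻]_in = 32.8 mM.
E_new = (61.3/-1)·log₁₀(66.8/32.8) = -61.30 · (0.3089) = -18.94 mV

-18.9 mV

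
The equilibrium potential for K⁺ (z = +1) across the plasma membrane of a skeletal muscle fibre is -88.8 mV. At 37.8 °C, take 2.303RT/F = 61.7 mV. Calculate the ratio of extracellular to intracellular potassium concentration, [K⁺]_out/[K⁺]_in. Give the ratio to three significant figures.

log₁₀([out]/[in]) = E·z/(61.7) = -88.8 × 1 / 61.7 = -1.4392
[out]/[in] = 10^(-1.4392) = 0.03637

0.0364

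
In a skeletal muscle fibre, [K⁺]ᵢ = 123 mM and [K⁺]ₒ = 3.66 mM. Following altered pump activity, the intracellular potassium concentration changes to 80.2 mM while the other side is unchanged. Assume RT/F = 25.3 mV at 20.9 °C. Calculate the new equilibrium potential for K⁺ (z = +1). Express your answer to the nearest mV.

After the shift: [K⁺]_out = 3.66, [K⁺]_in = 80.2 mM.
E_new = (25.3/1)·ln(3.66/80.2) = 25.30 · (-3.0871) = -78.10 mV

-78 mV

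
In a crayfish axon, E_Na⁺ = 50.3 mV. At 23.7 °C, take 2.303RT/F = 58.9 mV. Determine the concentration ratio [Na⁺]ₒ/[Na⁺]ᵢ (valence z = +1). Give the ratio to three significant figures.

7.14

log₁₀([out]/[in]) = E·z/(58.9) = 50.3 × 1 / 58.9 = 0.8540
[out]/[in] = 10^(0.8540) = 7.145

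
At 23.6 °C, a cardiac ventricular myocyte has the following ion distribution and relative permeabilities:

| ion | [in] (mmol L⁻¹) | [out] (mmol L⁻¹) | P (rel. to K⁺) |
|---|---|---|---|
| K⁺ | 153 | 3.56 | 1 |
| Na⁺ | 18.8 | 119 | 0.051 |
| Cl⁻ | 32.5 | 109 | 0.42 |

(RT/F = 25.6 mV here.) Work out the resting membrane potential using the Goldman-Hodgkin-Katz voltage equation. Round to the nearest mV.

Vm = 25.6 · ln[(Σ P·[cation]ₒ + Σ P·[anion]ᵢ) / (Σ P·[cation]ᵢ + Σ P·[anion]ₒ)]
Numerator = 1×3.56 + 0.051×119 + 0.42×32.5 = 23.28
Denominator = 1×153 + 0.051×18.8 + 0.42×109 = 199.7
Vm = 25.6 · ln(0.11655) = 25.6 × (-2.1495) = -55.03 mV

-55 mV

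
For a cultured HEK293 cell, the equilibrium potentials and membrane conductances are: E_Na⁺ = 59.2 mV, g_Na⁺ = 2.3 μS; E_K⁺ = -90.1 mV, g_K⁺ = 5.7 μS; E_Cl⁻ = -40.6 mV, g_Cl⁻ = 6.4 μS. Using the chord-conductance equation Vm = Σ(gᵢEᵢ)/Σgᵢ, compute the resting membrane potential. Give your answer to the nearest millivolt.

Σ gᵢEᵢ = 2.3·(59.2) + 5.7·(-90.1) + 6.4·(-40.6) = -637.25
Σ gᵢ = 2.3 + 5.7 + 6.4 = 14.4
Vm = -637.25 / 14.4 = -44.25 mV

-44 mV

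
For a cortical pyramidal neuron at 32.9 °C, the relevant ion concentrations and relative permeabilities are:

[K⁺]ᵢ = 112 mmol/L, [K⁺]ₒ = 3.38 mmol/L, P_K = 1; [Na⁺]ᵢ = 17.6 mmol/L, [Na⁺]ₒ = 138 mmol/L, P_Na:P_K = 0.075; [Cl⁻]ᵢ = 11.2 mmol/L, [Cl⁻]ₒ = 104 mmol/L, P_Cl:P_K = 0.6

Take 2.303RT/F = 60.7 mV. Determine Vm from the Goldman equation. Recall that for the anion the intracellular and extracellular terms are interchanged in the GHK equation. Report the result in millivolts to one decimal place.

-56.7 mV

Vm = 60.7 · log₁₀[(Σ P·[cation]ₒ + Σ P·[anion]ᵢ) / (Σ P·[cation]ᵢ + Σ P·[anion]ₒ)]
Numerator = 1×3.38 + 0.075×138 + 0.6×11.2 = 20.45
Denominator = 1×112 + 0.075×17.6 + 0.6×104 = 175.7
Vm = 60.7 · log₁₀(0.11638) = 60.7 × (-0.9341) = -56.70 mV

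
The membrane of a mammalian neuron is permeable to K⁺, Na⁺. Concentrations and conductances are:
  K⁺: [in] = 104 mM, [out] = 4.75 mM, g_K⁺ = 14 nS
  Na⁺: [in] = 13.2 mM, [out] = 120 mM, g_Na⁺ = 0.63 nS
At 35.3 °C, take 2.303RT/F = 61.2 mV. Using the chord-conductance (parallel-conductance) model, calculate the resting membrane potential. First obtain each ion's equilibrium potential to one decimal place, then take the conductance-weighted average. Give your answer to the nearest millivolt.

E_K⁺ = (61.2/1)·log₁₀(4.75/104) = -82.0 mV
E_Na⁺ = (61.2/1)·log₁₀(120/13.2) = 58.7 mV
Vm = (Σ gᵢEᵢ)/(Σ gᵢ) = (14·-82.0 + 0.63·58.7) / (14 + 0.63)
= -1111.02 / 14.63 = -75.94 mV

-76 mV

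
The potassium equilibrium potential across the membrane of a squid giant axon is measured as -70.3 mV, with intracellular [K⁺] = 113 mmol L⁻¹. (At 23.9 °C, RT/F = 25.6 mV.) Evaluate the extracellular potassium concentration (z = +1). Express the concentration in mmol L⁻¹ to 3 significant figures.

Nernst: E = (25.6/1) · ln([out]/[in]), so ln([out]/[in]) = -70.3 × 1 / 25.6 = -2.7461.
[out]/[in] = e^(-2.7461) = 0.06418.
[out] = 0.06418 × 113 = 7.252 mmol L⁻¹.

7.25 mmol L⁻¹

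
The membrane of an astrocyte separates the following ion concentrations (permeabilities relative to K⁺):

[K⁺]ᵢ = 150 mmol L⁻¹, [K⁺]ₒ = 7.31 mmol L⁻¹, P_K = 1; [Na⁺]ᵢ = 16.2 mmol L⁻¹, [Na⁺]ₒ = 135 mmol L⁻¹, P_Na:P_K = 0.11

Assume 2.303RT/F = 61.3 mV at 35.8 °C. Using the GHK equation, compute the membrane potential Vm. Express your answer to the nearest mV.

Vm = 61.3 · log₁₀[(Σ P·[cation]ₒ + Σ P·[anion]ᵢ) / (Σ P·[cation]ᵢ + Σ P·[anion]ₒ)]
Numerator = 1×7.31 + 0.11×135 = 22.16
Denominator = 1×150 + 0.11×16.2 = 151.8
Vm = 61.3 · log₁₀(0.146) = 61.3 × (-0.8357) = -51.23 mV

-51 mV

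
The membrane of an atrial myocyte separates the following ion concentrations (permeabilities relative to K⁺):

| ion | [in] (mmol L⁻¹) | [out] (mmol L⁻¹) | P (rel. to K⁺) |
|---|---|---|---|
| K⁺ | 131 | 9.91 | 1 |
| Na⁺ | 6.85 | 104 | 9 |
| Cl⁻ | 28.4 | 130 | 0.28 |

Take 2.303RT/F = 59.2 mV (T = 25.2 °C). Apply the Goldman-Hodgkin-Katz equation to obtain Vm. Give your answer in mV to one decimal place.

36.7 mV

Vm = 59.2 · log₁₀[(Σ P·[cation]ₒ + Σ P·[anion]ᵢ) / (Σ P·[cation]ᵢ + Σ P·[anion]ₒ)]
Numerator = 1×9.91 + 9×104 + 0.28×28.4 = 953.9
Denominator = 1×131 + 9×6.85 + 0.28×130 = 229.1
Vm = 59.2 · log₁₀(4.1644) = 59.2 × (0.6196) = 36.68 mV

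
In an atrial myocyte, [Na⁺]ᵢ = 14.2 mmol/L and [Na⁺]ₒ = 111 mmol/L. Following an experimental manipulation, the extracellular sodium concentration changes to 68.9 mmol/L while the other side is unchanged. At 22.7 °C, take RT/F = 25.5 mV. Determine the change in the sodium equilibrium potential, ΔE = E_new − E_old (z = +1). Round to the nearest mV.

E_old = (25.5/1)·ln(111/14.2) = 52.44 mV
E_new = (25.5/1)·ln(68.9/14.2) = 40.28 mV
ΔE = 40.28 − (52.44) = -12.16 mV

-12 mV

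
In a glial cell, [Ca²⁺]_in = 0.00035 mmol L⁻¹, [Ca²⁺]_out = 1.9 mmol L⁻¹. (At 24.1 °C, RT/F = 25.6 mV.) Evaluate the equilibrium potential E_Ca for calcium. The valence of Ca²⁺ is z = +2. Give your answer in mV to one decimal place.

E = (25.6/z) · ln([Ca²⁺]_out/[Ca²⁺]_in) with z = +2.
= (25.6/2) · ln(1.9/0.00035) = 12.80 · ln(5429)
= 12.80 · (8.5994) = 110.07 mV

110.1 mV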